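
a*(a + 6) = a^2 + 6*a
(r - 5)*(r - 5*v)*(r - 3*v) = r^3 - 8*r^2*v - 5*r^2 + 15*r*v^2 + 40*r*v - 75*v^2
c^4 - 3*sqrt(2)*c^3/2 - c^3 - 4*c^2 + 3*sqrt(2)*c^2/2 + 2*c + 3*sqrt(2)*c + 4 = (c - 2)*(c + 1)*(c - 2*sqrt(2))*(c + sqrt(2)/2)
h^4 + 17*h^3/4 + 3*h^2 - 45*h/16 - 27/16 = (h - 3/4)*(h + 1/2)*(h + 3/2)*(h + 3)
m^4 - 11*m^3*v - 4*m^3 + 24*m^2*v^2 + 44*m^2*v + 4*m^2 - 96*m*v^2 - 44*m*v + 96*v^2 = (m - 2)^2*(m - 8*v)*(m - 3*v)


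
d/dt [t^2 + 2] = 2*t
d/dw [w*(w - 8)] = 2*w - 8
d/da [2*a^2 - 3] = 4*a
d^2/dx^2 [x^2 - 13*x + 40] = 2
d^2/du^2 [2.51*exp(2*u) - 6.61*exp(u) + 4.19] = (10.04*exp(u) - 6.61)*exp(u)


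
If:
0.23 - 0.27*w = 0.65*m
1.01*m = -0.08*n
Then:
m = 0.353846153846154 - 0.415384615384615*w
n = 5.24423076923077*w - 4.46730769230769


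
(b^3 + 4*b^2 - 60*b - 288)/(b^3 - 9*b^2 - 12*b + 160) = (b^2 + 12*b + 36)/(b^2 - b - 20)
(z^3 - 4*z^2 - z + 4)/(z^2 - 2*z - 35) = (-z^3 + 4*z^2 + z - 4)/(-z^2 + 2*z + 35)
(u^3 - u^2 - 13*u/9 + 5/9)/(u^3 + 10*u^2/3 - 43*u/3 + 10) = (3*u^2 + 2*u - 1)/(3*(u^2 + 5*u - 6))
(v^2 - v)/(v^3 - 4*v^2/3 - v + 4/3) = 3*v/(3*v^2 - v - 4)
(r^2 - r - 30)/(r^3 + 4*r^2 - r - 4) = (r^2 - r - 30)/(r^3 + 4*r^2 - r - 4)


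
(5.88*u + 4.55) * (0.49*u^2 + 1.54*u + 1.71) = 2.8812*u^3 + 11.2847*u^2 + 17.0618*u + 7.7805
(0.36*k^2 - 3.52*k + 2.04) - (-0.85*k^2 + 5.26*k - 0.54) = 1.21*k^2 - 8.78*k + 2.58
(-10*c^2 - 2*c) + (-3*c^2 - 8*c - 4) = -13*c^2 - 10*c - 4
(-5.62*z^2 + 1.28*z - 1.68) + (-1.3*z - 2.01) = -5.62*z^2 - 0.02*z - 3.69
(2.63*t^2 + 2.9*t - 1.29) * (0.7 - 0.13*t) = -0.3419*t^3 + 1.464*t^2 + 2.1977*t - 0.903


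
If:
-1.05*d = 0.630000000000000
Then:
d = -0.60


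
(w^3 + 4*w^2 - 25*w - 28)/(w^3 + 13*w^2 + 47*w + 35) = (w - 4)/(w + 5)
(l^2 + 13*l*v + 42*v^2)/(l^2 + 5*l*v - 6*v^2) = (-l - 7*v)/(-l + v)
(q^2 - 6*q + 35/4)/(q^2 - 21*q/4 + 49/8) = 2*(2*q - 5)/(4*q - 7)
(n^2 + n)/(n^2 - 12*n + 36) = n*(n + 1)/(n^2 - 12*n + 36)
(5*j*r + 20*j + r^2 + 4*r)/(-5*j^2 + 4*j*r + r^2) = (r + 4)/(-j + r)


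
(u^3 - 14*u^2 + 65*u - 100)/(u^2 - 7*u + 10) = (u^2 - 9*u + 20)/(u - 2)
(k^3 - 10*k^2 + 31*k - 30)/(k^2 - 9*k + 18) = (k^2 - 7*k + 10)/(k - 6)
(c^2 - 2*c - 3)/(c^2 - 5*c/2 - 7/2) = 2*(c - 3)/(2*c - 7)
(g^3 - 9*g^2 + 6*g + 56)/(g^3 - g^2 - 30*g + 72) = (g^2 - 5*g - 14)/(g^2 + 3*g - 18)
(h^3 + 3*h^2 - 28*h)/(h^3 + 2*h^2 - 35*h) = (h - 4)/(h - 5)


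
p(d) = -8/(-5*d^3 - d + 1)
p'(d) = -8*(15*d^2 + 1)/(-5*d^3 - d + 1)^2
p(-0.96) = -1.25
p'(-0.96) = -2.91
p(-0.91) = -1.41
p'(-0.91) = -3.33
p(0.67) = 6.82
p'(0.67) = -44.90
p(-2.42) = -0.11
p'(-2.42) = -0.13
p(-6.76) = -0.01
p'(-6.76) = -0.00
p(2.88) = 0.07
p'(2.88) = -0.07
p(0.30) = -14.16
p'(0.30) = -58.89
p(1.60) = 0.38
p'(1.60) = -0.71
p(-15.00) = 0.00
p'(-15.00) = 0.00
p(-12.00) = 0.00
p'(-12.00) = 0.00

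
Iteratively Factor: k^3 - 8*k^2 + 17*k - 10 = (k - 2)*(k^2 - 6*k + 5) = (k - 2)*(k - 1)*(k - 5)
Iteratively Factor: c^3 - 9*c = (c + 3)*(c^2 - 3*c) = c*(c + 3)*(c - 3)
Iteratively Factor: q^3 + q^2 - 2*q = (q)*(q^2 + q - 2) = q*(q - 1)*(q + 2)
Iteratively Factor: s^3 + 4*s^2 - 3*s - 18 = (s + 3)*(s^2 + s - 6) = (s + 3)^2*(s - 2)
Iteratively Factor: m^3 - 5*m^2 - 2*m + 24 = (m - 3)*(m^2 - 2*m - 8) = (m - 4)*(m - 3)*(m + 2)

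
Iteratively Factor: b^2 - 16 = (b - 4)*(b + 4)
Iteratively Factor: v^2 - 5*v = (v)*(v - 5)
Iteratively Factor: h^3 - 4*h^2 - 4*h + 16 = (h - 2)*(h^2 - 2*h - 8) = (h - 4)*(h - 2)*(h + 2)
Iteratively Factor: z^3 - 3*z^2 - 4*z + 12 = (z - 2)*(z^2 - z - 6) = (z - 2)*(z + 2)*(z - 3)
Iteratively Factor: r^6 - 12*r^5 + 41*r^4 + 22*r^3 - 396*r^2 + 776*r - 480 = (r - 2)*(r^5 - 10*r^4 + 21*r^3 + 64*r^2 - 268*r + 240) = (r - 2)*(r + 3)*(r^4 - 13*r^3 + 60*r^2 - 116*r + 80) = (r - 2)^2*(r + 3)*(r^3 - 11*r^2 + 38*r - 40) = (r - 4)*(r - 2)^2*(r + 3)*(r^2 - 7*r + 10) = (r - 4)*(r - 2)^3*(r + 3)*(r - 5)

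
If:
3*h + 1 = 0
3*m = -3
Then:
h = -1/3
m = -1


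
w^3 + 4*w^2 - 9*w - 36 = (w - 3)*(w + 3)*(w + 4)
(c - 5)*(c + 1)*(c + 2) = c^3 - 2*c^2 - 13*c - 10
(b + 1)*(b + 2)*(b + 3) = b^3 + 6*b^2 + 11*b + 6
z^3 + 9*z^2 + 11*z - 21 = (z - 1)*(z + 3)*(z + 7)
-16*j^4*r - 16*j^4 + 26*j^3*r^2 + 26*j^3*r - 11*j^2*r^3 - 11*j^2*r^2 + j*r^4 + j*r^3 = (-8*j + r)*(-2*j + r)*(-j + r)*(j*r + j)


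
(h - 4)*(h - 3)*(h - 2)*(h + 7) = h^4 - 2*h^3 - 37*h^2 + 158*h - 168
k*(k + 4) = k^2 + 4*k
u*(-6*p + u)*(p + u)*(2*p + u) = -12*p^3*u - 16*p^2*u^2 - 3*p*u^3 + u^4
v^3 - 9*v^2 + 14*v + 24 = (v - 6)*(v - 4)*(v + 1)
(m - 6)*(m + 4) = m^2 - 2*m - 24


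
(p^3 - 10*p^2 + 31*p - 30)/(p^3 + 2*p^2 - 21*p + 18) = (p^2 - 7*p + 10)/(p^2 + 5*p - 6)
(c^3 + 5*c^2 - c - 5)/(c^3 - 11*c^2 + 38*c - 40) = (c^3 + 5*c^2 - c - 5)/(c^3 - 11*c^2 + 38*c - 40)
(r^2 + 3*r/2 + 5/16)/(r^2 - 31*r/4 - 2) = (r + 5/4)/(r - 8)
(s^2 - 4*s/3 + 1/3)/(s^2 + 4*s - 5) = (s - 1/3)/(s + 5)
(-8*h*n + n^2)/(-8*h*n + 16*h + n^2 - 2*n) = n/(n - 2)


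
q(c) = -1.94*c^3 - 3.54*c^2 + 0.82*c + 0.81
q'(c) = -5.82*c^2 - 7.08*c + 0.82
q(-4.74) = 123.99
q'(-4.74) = -96.38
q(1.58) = -14.38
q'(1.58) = -24.90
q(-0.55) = -0.39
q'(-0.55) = 2.95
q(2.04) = -28.72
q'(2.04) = -37.84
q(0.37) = 0.53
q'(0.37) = -2.60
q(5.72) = -473.39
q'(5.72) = -230.10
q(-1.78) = -0.92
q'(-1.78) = -5.02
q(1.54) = -13.41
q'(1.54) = -23.89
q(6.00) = -540.75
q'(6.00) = -251.18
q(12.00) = -3851.43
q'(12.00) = -922.22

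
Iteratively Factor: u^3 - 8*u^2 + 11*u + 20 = (u - 5)*(u^2 - 3*u - 4) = (u - 5)*(u + 1)*(u - 4)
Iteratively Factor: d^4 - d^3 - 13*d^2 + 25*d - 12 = (d - 3)*(d^3 + 2*d^2 - 7*d + 4) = (d - 3)*(d + 4)*(d^2 - 2*d + 1) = (d - 3)*(d - 1)*(d + 4)*(d - 1)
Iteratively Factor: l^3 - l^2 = (l)*(l^2 - l) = l^2*(l - 1)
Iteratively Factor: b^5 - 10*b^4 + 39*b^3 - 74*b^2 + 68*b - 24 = (b - 3)*(b^4 - 7*b^3 + 18*b^2 - 20*b + 8) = (b - 3)*(b - 2)*(b^3 - 5*b^2 + 8*b - 4) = (b - 3)*(b - 2)^2*(b^2 - 3*b + 2) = (b - 3)*(b - 2)^2*(b - 1)*(b - 2)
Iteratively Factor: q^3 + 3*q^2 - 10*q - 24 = (q - 3)*(q^2 + 6*q + 8) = (q - 3)*(q + 4)*(q + 2)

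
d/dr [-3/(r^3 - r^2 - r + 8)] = 3*(3*r^2 - 2*r - 1)/(r^3 - r^2 - r + 8)^2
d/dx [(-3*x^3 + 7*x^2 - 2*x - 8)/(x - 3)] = 2*(-3*x^3 + 17*x^2 - 21*x + 7)/(x^2 - 6*x + 9)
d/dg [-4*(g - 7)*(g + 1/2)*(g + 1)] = -12*g^2 + 44*g + 40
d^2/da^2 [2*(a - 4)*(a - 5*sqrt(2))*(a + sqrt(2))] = 12*a - 16*sqrt(2) - 16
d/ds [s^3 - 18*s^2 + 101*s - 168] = 3*s^2 - 36*s + 101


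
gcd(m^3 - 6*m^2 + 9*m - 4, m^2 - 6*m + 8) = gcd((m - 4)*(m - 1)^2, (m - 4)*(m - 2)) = m - 4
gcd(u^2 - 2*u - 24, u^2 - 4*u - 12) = u - 6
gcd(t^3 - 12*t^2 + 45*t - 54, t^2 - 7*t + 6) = t - 6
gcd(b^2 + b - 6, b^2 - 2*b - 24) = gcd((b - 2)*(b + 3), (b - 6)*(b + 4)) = 1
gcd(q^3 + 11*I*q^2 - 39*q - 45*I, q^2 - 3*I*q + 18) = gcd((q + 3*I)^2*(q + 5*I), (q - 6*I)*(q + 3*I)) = q + 3*I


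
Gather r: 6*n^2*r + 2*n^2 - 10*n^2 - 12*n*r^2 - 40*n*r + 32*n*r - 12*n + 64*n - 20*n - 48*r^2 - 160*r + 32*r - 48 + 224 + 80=-8*n^2 + 32*n + r^2*(-12*n - 48) + r*(6*n^2 - 8*n - 128) + 256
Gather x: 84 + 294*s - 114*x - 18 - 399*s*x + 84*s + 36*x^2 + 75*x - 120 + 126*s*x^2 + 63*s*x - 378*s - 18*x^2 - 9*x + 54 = x^2*(126*s + 18) + x*(-336*s - 48)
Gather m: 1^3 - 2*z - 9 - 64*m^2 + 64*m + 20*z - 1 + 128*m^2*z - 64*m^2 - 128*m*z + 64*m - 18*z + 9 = m^2*(128*z - 128) + m*(128 - 128*z)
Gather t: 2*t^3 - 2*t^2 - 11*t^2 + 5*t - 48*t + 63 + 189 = 2*t^3 - 13*t^2 - 43*t + 252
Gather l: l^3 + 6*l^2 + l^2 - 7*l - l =l^3 + 7*l^2 - 8*l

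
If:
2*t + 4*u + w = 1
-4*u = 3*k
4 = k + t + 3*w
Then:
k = 7/5 - w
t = 13/5 - 2*w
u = 3*w/4 - 21/20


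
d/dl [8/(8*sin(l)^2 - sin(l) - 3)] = 8*(1 - 16*sin(l))*cos(l)/(-8*sin(l)^2 + sin(l) + 3)^2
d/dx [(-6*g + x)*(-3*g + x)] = -9*g + 2*x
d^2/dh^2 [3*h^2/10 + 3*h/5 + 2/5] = 3/5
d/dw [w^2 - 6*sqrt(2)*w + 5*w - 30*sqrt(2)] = 2*w - 6*sqrt(2) + 5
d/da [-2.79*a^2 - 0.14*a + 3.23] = -5.58*a - 0.14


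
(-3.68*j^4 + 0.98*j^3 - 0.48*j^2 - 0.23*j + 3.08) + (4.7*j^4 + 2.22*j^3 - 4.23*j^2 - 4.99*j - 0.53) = 1.02*j^4 + 3.2*j^3 - 4.71*j^2 - 5.22*j + 2.55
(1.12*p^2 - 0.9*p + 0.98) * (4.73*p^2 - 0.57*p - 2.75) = 5.2976*p^4 - 4.8954*p^3 + 2.0684*p^2 + 1.9164*p - 2.695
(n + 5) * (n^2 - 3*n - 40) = n^3 + 2*n^2 - 55*n - 200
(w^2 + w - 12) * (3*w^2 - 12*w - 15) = 3*w^4 - 9*w^3 - 63*w^2 + 129*w + 180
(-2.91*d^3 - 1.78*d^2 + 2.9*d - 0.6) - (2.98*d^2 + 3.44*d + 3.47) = -2.91*d^3 - 4.76*d^2 - 0.54*d - 4.07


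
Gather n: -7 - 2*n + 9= 2 - 2*n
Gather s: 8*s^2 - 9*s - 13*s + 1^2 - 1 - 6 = 8*s^2 - 22*s - 6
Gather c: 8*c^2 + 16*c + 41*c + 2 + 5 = 8*c^2 + 57*c + 7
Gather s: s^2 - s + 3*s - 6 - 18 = s^2 + 2*s - 24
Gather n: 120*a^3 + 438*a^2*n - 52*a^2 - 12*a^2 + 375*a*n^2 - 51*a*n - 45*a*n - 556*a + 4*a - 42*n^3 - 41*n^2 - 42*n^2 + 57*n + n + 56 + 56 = 120*a^3 - 64*a^2 - 552*a - 42*n^3 + n^2*(375*a - 83) + n*(438*a^2 - 96*a + 58) + 112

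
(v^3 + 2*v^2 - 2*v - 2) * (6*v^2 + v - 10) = 6*v^5 + 13*v^4 - 20*v^3 - 34*v^2 + 18*v + 20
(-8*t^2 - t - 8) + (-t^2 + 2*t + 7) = -9*t^2 + t - 1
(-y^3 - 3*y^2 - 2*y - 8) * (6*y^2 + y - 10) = -6*y^5 - 19*y^4 - 5*y^3 - 20*y^2 + 12*y + 80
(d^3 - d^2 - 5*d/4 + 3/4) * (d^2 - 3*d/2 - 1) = d^5 - 5*d^4/2 - 3*d^3/4 + 29*d^2/8 + d/8 - 3/4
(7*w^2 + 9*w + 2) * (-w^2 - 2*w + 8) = -7*w^4 - 23*w^3 + 36*w^2 + 68*w + 16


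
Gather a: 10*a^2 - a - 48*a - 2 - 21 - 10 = 10*a^2 - 49*a - 33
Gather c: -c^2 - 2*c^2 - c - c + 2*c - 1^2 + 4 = 3 - 3*c^2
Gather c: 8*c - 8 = 8*c - 8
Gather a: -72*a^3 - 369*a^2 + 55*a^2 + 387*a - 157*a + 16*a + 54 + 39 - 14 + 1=-72*a^3 - 314*a^2 + 246*a + 80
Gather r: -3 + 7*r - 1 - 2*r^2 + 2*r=-2*r^2 + 9*r - 4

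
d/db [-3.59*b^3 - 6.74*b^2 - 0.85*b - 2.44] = -10.77*b^2 - 13.48*b - 0.85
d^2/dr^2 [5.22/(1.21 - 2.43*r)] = -61.647156/(2.43*r - 1.21)^3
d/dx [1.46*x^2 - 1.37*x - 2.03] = 2.92*x - 1.37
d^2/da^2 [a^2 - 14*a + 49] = 2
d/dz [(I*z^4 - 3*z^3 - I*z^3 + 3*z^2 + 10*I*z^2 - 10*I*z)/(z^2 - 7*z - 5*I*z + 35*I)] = (2*I*z^5 + z^4*(12 - 22*I) + z^3*(-108 + 44*I) + z^2*(134 - 390*I) + z*(-700 + 210*I) + 350)/(z^4 + z^3*(-14 - 10*I) + z^2*(24 + 140*I) + z*(350 - 490*I) - 1225)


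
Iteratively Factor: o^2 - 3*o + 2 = (o - 2)*(o - 1)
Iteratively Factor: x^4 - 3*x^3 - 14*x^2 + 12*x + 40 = (x + 2)*(x^3 - 5*x^2 - 4*x + 20) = (x + 2)^2*(x^2 - 7*x + 10) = (x - 2)*(x + 2)^2*(x - 5)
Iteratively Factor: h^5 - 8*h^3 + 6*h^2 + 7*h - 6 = (h - 1)*(h^4 + h^3 - 7*h^2 - h + 6) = (h - 2)*(h - 1)*(h^3 + 3*h^2 - h - 3) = (h - 2)*(h - 1)^2*(h^2 + 4*h + 3) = (h - 2)*(h - 1)^2*(h + 1)*(h + 3)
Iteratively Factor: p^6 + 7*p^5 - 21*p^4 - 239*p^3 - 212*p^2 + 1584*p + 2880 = (p + 4)*(p^5 + 3*p^4 - 33*p^3 - 107*p^2 + 216*p + 720) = (p - 3)*(p + 4)*(p^4 + 6*p^3 - 15*p^2 - 152*p - 240) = (p - 3)*(p + 4)^2*(p^3 + 2*p^2 - 23*p - 60) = (p - 3)*(p + 3)*(p + 4)^2*(p^2 - p - 20) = (p - 3)*(p + 3)*(p + 4)^3*(p - 5)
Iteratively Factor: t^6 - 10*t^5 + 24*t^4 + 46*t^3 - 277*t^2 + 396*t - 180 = (t - 3)*(t^5 - 7*t^4 + 3*t^3 + 55*t^2 - 112*t + 60) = (t - 3)*(t - 2)*(t^4 - 5*t^3 - 7*t^2 + 41*t - 30) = (t - 3)*(t - 2)*(t + 3)*(t^3 - 8*t^2 + 17*t - 10) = (t - 3)*(t - 2)*(t - 1)*(t + 3)*(t^2 - 7*t + 10) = (t - 3)*(t - 2)^2*(t - 1)*(t + 3)*(t - 5)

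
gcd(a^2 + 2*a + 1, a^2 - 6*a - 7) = a + 1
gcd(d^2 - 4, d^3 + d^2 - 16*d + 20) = d - 2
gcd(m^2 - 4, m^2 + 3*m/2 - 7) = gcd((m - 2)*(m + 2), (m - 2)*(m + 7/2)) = m - 2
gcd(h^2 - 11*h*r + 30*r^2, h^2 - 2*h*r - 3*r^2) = 1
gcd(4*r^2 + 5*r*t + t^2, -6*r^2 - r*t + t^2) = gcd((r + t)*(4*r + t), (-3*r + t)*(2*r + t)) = 1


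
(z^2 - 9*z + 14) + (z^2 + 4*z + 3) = 2*z^2 - 5*z + 17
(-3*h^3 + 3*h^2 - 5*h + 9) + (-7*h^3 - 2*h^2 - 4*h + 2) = -10*h^3 + h^2 - 9*h + 11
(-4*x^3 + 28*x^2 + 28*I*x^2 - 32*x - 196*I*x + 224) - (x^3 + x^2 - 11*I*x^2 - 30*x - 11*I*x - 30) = -5*x^3 + 27*x^2 + 39*I*x^2 - 2*x - 185*I*x + 254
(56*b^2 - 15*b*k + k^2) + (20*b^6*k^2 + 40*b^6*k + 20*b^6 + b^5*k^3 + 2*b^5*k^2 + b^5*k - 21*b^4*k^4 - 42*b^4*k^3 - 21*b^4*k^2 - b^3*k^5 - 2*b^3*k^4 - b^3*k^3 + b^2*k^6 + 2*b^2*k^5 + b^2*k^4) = 20*b^6*k^2 + 40*b^6*k + 20*b^6 + b^5*k^3 + 2*b^5*k^2 + b^5*k - 21*b^4*k^4 - 42*b^4*k^3 - 21*b^4*k^2 - b^3*k^5 - 2*b^3*k^4 - b^3*k^3 + b^2*k^6 + 2*b^2*k^5 + b^2*k^4 + 56*b^2 - 15*b*k + k^2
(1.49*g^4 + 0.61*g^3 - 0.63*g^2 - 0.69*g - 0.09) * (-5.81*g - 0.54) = -8.6569*g^5 - 4.3487*g^4 + 3.3309*g^3 + 4.3491*g^2 + 0.8955*g + 0.0486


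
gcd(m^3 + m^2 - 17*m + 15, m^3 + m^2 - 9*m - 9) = m - 3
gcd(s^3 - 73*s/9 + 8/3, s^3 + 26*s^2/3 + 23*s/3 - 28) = s + 3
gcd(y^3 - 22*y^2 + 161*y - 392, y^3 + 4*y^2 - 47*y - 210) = y - 7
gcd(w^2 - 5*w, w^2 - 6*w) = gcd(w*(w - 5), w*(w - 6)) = w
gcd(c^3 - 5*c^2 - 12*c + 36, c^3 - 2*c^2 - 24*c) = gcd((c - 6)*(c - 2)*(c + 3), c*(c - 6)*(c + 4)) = c - 6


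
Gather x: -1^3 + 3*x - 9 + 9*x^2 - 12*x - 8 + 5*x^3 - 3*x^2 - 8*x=5*x^3 + 6*x^2 - 17*x - 18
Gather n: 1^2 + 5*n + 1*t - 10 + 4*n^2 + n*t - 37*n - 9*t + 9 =4*n^2 + n*(t - 32) - 8*t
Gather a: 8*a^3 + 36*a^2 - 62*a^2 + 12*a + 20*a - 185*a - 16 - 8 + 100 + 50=8*a^3 - 26*a^2 - 153*a + 126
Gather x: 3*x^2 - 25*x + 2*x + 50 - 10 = 3*x^2 - 23*x + 40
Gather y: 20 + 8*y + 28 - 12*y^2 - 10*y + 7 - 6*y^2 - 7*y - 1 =-18*y^2 - 9*y + 54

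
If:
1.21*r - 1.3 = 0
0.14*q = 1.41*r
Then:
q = 10.82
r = 1.07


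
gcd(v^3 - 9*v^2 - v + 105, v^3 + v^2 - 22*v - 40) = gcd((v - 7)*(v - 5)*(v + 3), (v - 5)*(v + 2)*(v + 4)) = v - 5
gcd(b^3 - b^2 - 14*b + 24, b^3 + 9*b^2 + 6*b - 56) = b^2 + 2*b - 8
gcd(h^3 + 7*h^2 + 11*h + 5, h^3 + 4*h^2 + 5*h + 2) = h^2 + 2*h + 1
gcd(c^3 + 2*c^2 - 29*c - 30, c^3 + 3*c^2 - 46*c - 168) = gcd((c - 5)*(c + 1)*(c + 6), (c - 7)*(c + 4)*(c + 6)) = c + 6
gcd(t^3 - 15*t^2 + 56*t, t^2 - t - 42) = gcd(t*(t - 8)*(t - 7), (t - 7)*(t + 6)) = t - 7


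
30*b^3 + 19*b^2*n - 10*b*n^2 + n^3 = (-6*b + n)*(-5*b + n)*(b + n)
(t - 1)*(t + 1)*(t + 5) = t^3 + 5*t^2 - t - 5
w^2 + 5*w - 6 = (w - 1)*(w + 6)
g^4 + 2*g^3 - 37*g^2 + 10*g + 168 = (g - 4)*(g - 3)*(g + 2)*(g + 7)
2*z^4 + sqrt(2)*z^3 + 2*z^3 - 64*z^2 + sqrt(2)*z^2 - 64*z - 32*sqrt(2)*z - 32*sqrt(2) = (z - 4*sqrt(2))*(z + 4*sqrt(2))*(sqrt(2)*z + 1)*(sqrt(2)*z + sqrt(2))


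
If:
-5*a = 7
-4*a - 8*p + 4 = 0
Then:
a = -7/5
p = 6/5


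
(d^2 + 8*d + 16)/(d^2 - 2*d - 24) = (d + 4)/(d - 6)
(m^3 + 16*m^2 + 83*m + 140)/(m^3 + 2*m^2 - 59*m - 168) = (m^2 + 9*m + 20)/(m^2 - 5*m - 24)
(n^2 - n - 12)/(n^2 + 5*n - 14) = (n^2 - n - 12)/(n^2 + 5*n - 14)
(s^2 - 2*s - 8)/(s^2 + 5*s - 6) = (s^2 - 2*s - 8)/(s^2 + 5*s - 6)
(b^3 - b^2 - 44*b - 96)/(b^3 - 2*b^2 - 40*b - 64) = (b + 3)/(b + 2)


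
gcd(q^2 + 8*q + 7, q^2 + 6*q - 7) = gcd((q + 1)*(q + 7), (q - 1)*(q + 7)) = q + 7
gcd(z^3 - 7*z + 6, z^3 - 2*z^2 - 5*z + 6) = z - 1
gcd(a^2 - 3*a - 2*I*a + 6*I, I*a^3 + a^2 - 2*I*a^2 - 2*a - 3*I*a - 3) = a - 3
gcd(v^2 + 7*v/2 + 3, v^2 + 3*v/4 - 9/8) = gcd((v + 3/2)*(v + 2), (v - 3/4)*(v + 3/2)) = v + 3/2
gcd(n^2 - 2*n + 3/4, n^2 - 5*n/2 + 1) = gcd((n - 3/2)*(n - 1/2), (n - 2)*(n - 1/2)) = n - 1/2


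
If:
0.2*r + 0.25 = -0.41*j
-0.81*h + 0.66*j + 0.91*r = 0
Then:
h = 0.725986148750376*r - 0.496838301716351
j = -0.48780487804878*r - 0.609756097560976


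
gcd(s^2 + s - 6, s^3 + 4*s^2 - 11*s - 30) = 1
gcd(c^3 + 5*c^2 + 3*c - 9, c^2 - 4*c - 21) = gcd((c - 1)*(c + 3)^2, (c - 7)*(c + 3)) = c + 3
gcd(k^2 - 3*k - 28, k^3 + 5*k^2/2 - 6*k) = k + 4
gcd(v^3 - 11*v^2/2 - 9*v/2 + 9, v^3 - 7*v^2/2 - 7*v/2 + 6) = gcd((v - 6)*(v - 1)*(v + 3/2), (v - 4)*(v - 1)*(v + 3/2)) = v^2 + v/2 - 3/2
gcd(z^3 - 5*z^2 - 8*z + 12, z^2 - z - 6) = z + 2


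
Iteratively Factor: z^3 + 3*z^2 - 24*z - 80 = (z + 4)*(z^2 - z - 20) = (z - 5)*(z + 4)*(z + 4)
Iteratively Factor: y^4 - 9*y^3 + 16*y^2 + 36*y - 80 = (y - 5)*(y^3 - 4*y^2 - 4*y + 16) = (y - 5)*(y - 2)*(y^2 - 2*y - 8) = (y - 5)*(y - 2)*(y + 2)*(y - 4)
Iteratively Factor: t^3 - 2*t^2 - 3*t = (t - 3)*(t^2 + t) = (t - 3)*(t + 1)*(t)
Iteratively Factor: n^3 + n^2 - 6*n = (n - 2)*(n^2 + 3*n) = (n - 2)*(n + 3)*(n)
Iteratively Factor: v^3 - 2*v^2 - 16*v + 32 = (v + 4)*(v^2 - 6*v + 8) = (v - 2)*(v + 4)*(v - 4)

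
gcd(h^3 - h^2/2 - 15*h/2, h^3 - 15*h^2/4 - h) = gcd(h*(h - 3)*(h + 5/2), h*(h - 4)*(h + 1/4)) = h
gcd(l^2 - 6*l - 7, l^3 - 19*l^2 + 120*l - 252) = l - 7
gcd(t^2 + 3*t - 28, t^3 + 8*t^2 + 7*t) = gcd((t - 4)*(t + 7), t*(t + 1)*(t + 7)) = t + 7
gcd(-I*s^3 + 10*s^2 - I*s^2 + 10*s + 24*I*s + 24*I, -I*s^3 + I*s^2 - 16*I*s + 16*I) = s + 4*I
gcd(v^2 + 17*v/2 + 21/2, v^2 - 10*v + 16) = 1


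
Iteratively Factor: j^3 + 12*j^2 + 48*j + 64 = (j + 4)*(j^2 + 8*j + 16) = (j + 4)^2*(j + 4)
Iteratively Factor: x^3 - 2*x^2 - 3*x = (x + 1)*(x^2 - 3*x) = x*(x + 1)*(x - 3)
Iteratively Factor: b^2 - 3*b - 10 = (b + 2)*(b - 5)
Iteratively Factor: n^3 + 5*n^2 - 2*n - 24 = (n + 3)*(n^2 + 2*n - 8) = (n + 3)*(n + 4)*(n - 2)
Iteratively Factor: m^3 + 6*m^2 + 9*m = (m + 3)*(m^2 + 3*m) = (m + 3)^2*(m)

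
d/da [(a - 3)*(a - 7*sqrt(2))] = 2*a - 7*sqrt(2) - 3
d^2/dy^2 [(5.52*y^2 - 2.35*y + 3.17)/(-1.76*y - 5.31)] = (2.8421709430404e-14*y - 374.848048)/(5.451776*y^3 + 49.344768*y^2 + 148.875408*y + 149.721291)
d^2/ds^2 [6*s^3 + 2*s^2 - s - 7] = 36*s + 4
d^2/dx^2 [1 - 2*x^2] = -4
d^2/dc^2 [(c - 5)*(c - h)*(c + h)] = 6*c - 10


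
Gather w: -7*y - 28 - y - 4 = -8*y - 32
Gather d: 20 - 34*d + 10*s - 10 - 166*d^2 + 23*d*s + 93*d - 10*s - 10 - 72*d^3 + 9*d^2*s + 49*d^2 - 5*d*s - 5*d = -72*d^3 + d^2*(9*s - 117) + d*(18*s + 54)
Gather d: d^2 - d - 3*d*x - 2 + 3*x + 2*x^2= d^2 + d*(-3*x - 1) + 2*x^2 + 3*x - 2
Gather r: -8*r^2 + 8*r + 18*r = -8*r^2 + 26*r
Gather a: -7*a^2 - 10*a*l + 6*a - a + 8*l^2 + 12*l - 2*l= -7*a^2 + a*(5 - 10*l) + 8*l^2 + 10*l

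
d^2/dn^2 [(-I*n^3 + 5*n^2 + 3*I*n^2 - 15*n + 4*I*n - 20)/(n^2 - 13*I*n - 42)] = (n^3*(-108 + 392*I) + n^2*(4416 + 756*I) + n*(-3780 - 8016*I) + 27088 + 26964*I)/(n^6 - 39*I*n^5 - 633*n^4 + 5473*I*n^3 + 26586*n^2 - 68796*I*n - 74088)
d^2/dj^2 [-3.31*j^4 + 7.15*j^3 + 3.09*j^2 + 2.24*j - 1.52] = -39.72*j^2 + 42.9*j + 6.18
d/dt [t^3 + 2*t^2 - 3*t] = 3*t^2 + 4*t - 3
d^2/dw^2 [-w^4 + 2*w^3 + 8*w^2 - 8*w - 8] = -12*w^2 + 12*w + 16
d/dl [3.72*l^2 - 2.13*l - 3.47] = 7.44*l - 2.13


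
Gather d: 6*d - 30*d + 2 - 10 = -24*d - 8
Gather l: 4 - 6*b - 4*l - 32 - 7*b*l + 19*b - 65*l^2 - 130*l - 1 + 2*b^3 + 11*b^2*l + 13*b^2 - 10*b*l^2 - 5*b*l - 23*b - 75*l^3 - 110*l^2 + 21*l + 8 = 2*b^3 + 13*b^2 - 10*b - 75*l^3 + l^2*(-10*b - 175) + l*(11*b^2 - 12*b - 113) - 21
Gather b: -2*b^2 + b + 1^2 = -2*b^2 + b + 1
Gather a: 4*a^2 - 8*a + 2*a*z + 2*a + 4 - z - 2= 4*a^2 + a*(2*z - 6) - z + 2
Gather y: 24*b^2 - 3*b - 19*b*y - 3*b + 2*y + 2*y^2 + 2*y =24*b^2 - 6*b + 2*y^2 + y*(4 - 19*b)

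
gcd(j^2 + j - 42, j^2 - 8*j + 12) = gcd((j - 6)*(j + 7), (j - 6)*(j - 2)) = j - 6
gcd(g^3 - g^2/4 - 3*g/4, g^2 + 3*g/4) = g^2 + 3*g/4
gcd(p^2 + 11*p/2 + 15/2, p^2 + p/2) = 1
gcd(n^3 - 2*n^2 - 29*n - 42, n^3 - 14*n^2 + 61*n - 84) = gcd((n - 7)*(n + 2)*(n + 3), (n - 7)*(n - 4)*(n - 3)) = n - 7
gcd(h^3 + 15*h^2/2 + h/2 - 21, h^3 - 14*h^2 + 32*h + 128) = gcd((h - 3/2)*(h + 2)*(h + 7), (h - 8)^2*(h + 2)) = h + 2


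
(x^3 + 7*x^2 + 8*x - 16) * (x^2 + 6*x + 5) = x^5 + 13*x^4 + 55*x^3 + 67*x^2 - 56*x - 80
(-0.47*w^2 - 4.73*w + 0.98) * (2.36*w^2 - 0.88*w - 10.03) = -1.1092*w^4 - 10.7492*w^3 + 11.1893*w^2 + 46.5795*w - 9.8294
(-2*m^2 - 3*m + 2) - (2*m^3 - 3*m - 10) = -2*m^3 - 2*m^2 + 12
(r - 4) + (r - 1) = 2*r - 5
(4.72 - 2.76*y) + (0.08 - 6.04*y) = 4.8 - 8.8*y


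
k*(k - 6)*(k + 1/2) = k^3 - 11*k^2/2 - 3*k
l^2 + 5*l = l*(l + 5)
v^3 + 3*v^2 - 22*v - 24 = (v - 4)*(v + 1)*(v + 6)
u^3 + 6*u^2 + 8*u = u*(u + 2)*(u + 4)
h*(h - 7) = h^2 - 7*h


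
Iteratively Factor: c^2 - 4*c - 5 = (c + 1)*(c - 5)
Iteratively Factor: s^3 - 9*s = (s + 3)*(s^2 - 3*s) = s*(s + 3)*(s - 3)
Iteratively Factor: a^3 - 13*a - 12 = (a + 3)*(a^2 - 3*a - 4) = (a - 4)*(a + 3)*(a + 1)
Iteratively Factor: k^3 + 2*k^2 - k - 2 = (k + 1)*(k^2 + k - 2) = (k - 1)*(k + 1)*(k + 2)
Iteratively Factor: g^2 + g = (g)*(g + 1)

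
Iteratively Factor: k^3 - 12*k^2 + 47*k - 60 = (k - 4)*(k^2 - 8*k + 15) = (k - 4)*(k - 3)*(k - 5)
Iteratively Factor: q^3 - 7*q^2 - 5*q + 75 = (q + 3)*(q^2 - 10*q + 25) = (q - 5)*(q + 3)*(q - 5)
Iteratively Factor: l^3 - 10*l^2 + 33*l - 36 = (l - 4)*(l^2 - 6*l + 9) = (l - 4)*(l - 3)*(l - 3)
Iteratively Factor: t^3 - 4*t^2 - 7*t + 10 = (t - 5)*(t^2 + t - 2) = (t - 5)*(t - 1)*(t + 2)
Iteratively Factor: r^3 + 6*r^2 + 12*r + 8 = (r + 2)*(r^2 + 4*r + 4) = (r + 2)^2*(r + 2)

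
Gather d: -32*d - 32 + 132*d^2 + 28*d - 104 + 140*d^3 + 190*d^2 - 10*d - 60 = 140*d^3 + 322*d^2 - 14*d - 196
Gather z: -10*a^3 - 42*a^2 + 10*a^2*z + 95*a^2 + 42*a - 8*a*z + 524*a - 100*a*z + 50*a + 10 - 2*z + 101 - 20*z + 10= -10*a^3 + 53*a^2 + 616*a + z*(10*a^2 - 108*a - 22) + 121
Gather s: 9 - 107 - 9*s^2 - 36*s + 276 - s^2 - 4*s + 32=-10*s^2 - 40*s + 210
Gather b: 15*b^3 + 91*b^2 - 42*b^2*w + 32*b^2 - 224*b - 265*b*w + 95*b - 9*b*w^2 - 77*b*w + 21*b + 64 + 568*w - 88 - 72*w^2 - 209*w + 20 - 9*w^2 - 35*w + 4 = 15*b^3 + b^2*(123 - 42*w) + b*(-9*w^2 - 342*w - 108) - 81*w^2 + 324*w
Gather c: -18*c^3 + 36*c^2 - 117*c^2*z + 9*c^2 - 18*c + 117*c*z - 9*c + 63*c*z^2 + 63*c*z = -18*c^3 + c^2*(45 - 117*z) + c*(63*z^2 + 180*z - 27)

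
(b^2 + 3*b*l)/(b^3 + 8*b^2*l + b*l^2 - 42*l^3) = b/(b^2 + 5*b*l - 14*l^2)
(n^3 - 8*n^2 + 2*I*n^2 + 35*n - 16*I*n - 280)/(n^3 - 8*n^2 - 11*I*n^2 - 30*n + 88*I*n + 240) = (n + 7*I)/(n - 6*I)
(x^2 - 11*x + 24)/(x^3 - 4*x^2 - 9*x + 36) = (x - 8)/(x^2 - x - 12)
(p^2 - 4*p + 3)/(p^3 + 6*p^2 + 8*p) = (p^2 - 4*p + 3)/(p*(p^2 + 6*p + 8))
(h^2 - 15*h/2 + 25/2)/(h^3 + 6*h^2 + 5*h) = (2*h^2 - 15*h + 25)/(2*h*(h^2 + 6*h + 5))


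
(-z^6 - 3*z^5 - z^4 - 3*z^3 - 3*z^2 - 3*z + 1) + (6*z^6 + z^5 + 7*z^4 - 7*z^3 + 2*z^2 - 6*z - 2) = 5*z^6 - 2*z^5 + 6*z^4 - 10*z^3 - z^2 - 9*z - 1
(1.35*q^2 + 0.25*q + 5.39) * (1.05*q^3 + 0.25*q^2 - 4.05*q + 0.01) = 1.4175*q^5 + 0.6*q^4 + 0.254499999999999*q^3 + 0.3485*q^2 - 21.827*q + 0.0539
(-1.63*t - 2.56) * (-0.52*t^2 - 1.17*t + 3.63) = 0.8476*t^3 + 3.2383*t^2 - 2.9217*t - 9.2928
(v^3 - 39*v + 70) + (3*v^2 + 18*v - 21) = v^3 + 3*v^2 - 21*v + 49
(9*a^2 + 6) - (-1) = 9*a^2 + 7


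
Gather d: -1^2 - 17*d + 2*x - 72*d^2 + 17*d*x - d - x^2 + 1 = -72*d^2 + d*(17*x - 18) - x^2 + 2*x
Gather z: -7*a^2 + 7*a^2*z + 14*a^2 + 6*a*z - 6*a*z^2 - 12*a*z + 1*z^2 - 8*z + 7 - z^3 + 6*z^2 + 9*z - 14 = 7*a^2 - z^3 + z^2*(7 - 6*a) + z*(7*a^2 - 6*a + 1) - 7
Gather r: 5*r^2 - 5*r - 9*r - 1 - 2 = 5*r^2 - 14*r - 3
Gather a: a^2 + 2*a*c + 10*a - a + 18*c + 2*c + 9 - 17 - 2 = a^2 + a*(2*c + 9) + 20*c - 10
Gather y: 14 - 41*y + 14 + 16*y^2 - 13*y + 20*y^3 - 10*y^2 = 20*y^3 + 6*y^2 - 54*y + 28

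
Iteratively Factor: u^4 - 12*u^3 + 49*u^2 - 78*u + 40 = (u - 1)*(u^3 - 11*u^2 + 38*u - 40) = (u - 2)*(u - 1)*(u^2 - 9*u + 20) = (u - 5)*(u - 2)*(u - 1)*(u - 4)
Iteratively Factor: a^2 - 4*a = (a)*(a - 4)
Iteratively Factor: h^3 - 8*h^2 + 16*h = (h)*(h^2 - 8*h + 16) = h*(h - 4)*(h - 4)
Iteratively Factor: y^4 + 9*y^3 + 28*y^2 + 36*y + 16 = (y + 4)*(y^3 + 5*y^2 + 8*y + 4) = (y + 1)*(y + 4)*(y^2 + 4*y + 4) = (y + 1)*(y + 2)*(y + 4)*(y + 2)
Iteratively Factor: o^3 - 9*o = (o)*(o^2 - 9) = o*(o - 3)*(o + 3)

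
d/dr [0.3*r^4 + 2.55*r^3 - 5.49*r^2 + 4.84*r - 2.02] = 1.2*r^3 + 7.65*r^2 - 10.98*r + 4.84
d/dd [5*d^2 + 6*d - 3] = 10*d + 6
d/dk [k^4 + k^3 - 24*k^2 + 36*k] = 4*k^3 + 3*k^2 - 48*k + 36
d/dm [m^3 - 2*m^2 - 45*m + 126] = 3*m^2 - 4*m - 45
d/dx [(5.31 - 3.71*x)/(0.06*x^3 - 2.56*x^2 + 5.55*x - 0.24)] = (0.4452*x^3 - 10.4534*x^2 + 27.1872*x - 28.5801)/(0.0036*x^6 - 0.3072*x^5 + 7.2196*x^4 - 28.4448*x^3 + 32.0313*x^2 - 2.664*x + 0.0576)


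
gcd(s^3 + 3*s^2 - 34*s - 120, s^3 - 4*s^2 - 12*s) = s - 6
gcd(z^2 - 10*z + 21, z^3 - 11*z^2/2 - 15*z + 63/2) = z - 7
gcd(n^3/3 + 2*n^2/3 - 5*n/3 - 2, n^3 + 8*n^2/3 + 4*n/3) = 1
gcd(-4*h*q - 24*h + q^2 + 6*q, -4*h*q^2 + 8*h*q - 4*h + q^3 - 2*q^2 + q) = -4*h + q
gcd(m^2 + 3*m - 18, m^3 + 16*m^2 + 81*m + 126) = m + 6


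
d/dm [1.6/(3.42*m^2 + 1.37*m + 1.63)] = (-10.944*m - 2.192)/(3.42*m^2 + 1.37*m + 1.63)^2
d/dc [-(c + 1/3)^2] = -2*c - 2/3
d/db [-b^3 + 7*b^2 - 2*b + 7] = -3*b^2 + 14*b - 2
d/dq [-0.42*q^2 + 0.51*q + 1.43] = 0.51 - 0.84*q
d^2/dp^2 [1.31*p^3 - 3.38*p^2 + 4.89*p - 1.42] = 7.86*p - 6.76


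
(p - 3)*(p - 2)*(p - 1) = p^3 - 6*p^2 + 11*p - 6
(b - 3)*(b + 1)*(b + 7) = b^3 + 5*b^2 - 17*b - 21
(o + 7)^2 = o^2 + 14*o + 49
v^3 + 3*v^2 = v^2*(v + 3)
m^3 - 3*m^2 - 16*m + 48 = (m - 4)*(m - 3)*(m + 4)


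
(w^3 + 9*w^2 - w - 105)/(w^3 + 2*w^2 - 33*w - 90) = (w^2 + 4*w - 21)/(w^2 - 3*w - 18)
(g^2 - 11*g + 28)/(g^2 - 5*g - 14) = (g - 4)/(g + 2)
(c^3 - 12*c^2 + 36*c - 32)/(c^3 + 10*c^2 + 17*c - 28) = (c^3 - 12*c^2 + 36*c - 32)/(c^3 + 10*c^2 + 17*c - 28)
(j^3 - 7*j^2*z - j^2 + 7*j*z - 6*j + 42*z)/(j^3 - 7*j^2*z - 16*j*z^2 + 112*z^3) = (-j^2 + j + 6)/(-j^2 + 16*z^2)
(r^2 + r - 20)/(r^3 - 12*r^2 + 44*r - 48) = (r + 5)/(r^2 - 8*r + 12)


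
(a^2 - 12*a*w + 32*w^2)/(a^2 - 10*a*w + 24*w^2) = (-a + 8*w)/(-a + 6*w)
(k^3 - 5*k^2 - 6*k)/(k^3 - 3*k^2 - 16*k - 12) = k/(k + 2)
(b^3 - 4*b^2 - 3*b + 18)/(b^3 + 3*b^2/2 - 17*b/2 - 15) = 2*(b - 3)/(2*b + 5)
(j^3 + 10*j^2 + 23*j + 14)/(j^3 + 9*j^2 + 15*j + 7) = (j + 2)/(j + 1)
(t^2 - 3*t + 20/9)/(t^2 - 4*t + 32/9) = (3*t - 5)/(3*t - 8)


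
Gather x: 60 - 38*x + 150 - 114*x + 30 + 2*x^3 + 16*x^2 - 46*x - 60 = 2*x^3 + 16*x^2 - 198*x + 180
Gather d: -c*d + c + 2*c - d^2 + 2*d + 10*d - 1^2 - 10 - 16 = 3*c - d^2 + d*(12 - c) - 27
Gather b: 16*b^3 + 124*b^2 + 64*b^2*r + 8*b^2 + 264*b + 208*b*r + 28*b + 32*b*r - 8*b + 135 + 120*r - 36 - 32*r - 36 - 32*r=16*b^3 + b^2*(64*r + 132) + b*(240*r + 284) + 56*r + 63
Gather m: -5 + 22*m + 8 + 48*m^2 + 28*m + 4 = 48*m^2 + 50*m + 7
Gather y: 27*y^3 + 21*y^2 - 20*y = 27*y^3 + 21*y^2 - 20*y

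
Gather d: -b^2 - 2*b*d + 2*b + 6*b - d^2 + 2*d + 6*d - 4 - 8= -b^2 + 8*b - d^2 + d*(8 - 2*b) - 12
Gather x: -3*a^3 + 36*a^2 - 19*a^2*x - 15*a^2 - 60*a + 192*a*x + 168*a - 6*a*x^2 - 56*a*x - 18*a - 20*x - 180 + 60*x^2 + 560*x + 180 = -3*a^3 + 21*a^2 + 90*a + x^2*(60 - 6*a) + x*(-19*a^2 + 136*a + 540)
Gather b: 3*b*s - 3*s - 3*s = 3*b*s - 6*s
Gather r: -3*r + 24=24 - 3*r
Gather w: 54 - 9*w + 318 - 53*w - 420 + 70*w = 8*w - 48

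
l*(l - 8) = l^2 - 8*l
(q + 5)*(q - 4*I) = q^2 + 5*q - 4*I*q - 20*I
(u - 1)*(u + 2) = u^2 + u - 2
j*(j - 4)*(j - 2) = j^3 - 6*j^2 + 8*j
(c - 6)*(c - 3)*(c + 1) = c^3 - 8*c^2 + 9*c + 18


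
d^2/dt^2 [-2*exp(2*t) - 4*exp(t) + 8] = (-8*exp(t) - 4)*exp(t)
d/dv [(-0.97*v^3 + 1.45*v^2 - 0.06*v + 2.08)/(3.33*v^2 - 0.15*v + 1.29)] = (-3.2301*v^4 + 0.291*v^3 - 3.7716*v^2 - 10.1118*v + 0.2346)/(11.0889*v^4 - 0.999*v^3 + 8.6139*v^2 - 0.387*v + 1.6641)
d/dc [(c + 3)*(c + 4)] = 2*c + 7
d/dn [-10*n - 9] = -10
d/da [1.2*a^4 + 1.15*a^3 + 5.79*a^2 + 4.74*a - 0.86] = 4.8*a^3 + 3.45*a^2 + 11.58*a + 4.74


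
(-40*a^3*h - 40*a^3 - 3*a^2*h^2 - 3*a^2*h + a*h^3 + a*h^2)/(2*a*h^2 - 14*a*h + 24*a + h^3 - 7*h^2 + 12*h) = a*(-40*a^2*h - 40*a^2 - 3*a*h^2 - 3*a*h + h^3 + h^2)/(2*a*h^2 - 14*a*h + 24*a + h^3 - 7*h^2 + 12*h)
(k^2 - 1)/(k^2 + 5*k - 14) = (k^2 - 1)/(k^2 + 5*k - 14)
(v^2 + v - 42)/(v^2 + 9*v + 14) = (v - 6)/(v + 2)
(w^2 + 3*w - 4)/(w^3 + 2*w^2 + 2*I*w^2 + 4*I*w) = (w^2 + 3*w - 4)/(w*(w^2 + 2*w*(1 + I) + 4*I))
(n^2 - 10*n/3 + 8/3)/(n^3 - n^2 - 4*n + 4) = (n - 4/3)/(n^2 + n - 2)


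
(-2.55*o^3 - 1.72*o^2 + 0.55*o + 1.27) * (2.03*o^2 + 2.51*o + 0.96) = -5.1765*o^5 - 9.8921*o^4 - 5.6487*o^3 + 2.3074*o^2 + 3.7157*o + 1.2192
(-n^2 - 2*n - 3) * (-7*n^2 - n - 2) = 7*n^4 + 15*n^3 + 25*n^2 + 7*n + 6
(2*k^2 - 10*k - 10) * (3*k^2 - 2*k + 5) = 6*k^4 - 34*k^3 - 30*k - 50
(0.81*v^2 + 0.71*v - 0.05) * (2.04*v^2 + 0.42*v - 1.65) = 1.6524*v^4 + 1.7886*v^3 - 1.1403*v^2 - 1.1925*v + 0.0825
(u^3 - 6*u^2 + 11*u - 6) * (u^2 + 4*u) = u^5 - 2*u^4 - 13*u^3 + 38*u^2 - 24*u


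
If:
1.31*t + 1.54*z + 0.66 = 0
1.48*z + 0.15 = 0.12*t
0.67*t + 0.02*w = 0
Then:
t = -0.35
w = 11.77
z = -0.13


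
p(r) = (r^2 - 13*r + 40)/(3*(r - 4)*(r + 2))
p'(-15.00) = 0.02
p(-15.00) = 0.62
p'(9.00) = 0.02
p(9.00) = 0.02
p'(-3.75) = 1.27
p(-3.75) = 2.53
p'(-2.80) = 6.07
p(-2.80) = 5.16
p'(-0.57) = 1.89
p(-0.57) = -2.43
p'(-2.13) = 230.11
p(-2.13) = 30.21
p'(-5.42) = 0.33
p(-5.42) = 1.45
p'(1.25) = 0.34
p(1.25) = -0.94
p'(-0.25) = 1.26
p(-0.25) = -1.94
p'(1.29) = 0.33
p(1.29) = -0.93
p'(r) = (2*r - 13)/(3*(r - 4)*(r + 2)) - (r^2 - 13*r + 40)/(3*(r - 4)*(r + 2)^2) - (r^2 - 13*r + 40)/(3*(r - 4)^2*(r + 2))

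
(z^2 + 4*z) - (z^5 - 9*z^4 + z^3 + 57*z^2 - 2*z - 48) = -z^5 + 9*z^4 - z^3 - 56*z^2 + 6*z + 48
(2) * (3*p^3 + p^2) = 6*p^3 + 2*p^2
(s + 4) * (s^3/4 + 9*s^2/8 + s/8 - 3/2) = s^4/4 + 17*s^3/8 + 37*s^2/8 - s - 6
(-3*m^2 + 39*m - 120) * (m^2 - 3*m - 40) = -3*m^4 + 48*m^3 - 117*m^2 - 1200*m + 4800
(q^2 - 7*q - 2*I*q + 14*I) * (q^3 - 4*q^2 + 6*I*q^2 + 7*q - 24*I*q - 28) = q^5 - 11*q^4 + 4*I*q^4 + 47*q^3 - 44*I*q^3 - 209*q^2 + 98*I*q^2 + 532*q + 154*I*q - 392*I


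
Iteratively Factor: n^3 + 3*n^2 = (n)*(n^2 + 3*n) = n*(n + 3)*(n)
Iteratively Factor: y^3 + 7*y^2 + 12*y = (y)*(y^2 + 7*y + 12) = y*(y + 4)*(y + 3)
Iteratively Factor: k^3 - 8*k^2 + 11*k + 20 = (k - 5)*(k^2 - 3*k - 4) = (k - 5)*(k - 4)*(k + 1)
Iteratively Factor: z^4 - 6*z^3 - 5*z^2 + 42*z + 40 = (z - 4)*(z^3 - 2*z^2 - 13*z - 10) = (z - 4)*(z + 2)*(z^2 - 4*z - 5) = (z - 4)*(z + 1)*(z + 2)*(z - 5)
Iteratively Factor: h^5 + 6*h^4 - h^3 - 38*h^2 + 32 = (h + 4)*(h^4 + 2*h^3 - 9*h^2 - 2*h + 8) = (h + 1)*(h + 4)*(h^3 + h^2 - 10*h + 8) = (h - 1)*(h + 1)*(h + 4)*(h^2 + 2*h - 8) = (h - 2)*(h - 1)*(h + 1)*(h + 4)*(h + 4)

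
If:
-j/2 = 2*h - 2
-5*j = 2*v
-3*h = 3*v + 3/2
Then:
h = 19/22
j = 6/11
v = -15/11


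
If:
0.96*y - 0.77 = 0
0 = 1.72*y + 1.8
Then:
No Solution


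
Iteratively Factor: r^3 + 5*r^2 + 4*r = (r + 4)*(r^2 + r) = (r + 1)*(r + 4)*(r)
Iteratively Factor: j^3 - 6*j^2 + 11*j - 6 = (j - 3)*(j^2 - 3*j + 2) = (j - 3)*(j - 2)*(j - 1)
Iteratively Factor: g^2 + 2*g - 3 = (g + 3)*(g - 1)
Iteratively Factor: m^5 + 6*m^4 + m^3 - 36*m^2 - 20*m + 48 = (m + 4)*(m^4 + 2*m^3 - 7*m^2 - 8*m + 12) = (m - 1)*(m + 4)*(m^3 + 3*m^2 - 4*m - 12) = (m - 1)*(m + 3)*(m + 4)*(m^2 - 4) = (m - 1)*(m + 2)*(m + 3)*(m + 4)*(m - 2)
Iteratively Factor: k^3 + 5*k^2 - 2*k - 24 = (k + 4)*(k^2 + k - 6) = (k + 3)*(k + 4)*(k - 2)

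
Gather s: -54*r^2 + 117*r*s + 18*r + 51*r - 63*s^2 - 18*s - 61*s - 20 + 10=-54*r^2 + 69*r - 63*s^2 + s*(117*r - 79) - 10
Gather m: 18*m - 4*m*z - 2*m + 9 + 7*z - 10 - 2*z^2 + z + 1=m*(16 - 4*z) - 2*z^2 + 8*z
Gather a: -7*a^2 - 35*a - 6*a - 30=-7*a^2 - 41*a - 30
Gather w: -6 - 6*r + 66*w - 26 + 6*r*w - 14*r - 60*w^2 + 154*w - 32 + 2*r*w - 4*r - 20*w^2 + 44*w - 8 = -24*r - 80*w^2 + w*(8*r + 264) - 72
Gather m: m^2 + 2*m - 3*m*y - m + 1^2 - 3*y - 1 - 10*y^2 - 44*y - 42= m^2 + m*(1 - 3*y) - 10*y^2 - 47*y - 42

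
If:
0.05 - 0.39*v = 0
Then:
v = 0.13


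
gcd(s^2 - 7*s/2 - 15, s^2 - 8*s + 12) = s - 6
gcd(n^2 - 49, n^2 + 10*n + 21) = n + 7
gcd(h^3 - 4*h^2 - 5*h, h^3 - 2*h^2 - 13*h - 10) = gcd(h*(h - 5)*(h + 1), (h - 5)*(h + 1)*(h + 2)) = h^2 - 4*h - 5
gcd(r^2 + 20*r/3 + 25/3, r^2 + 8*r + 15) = r + 5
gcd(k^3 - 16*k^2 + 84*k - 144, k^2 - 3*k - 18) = k - 6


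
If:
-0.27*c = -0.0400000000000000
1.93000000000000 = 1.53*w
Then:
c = 0.15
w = 1.26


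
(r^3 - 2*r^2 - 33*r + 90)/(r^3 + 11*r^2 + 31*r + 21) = (r^3 - 2*r^2 - 33*r + 90)/(r^3 + 11*r^2 + 31*r + 21)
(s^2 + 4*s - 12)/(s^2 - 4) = (s + 6)/(s + 2)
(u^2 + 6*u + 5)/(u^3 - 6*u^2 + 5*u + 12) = (u + 5)/(u^2 - 7*u + 12)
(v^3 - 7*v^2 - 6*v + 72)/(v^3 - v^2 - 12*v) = (v - 6)/v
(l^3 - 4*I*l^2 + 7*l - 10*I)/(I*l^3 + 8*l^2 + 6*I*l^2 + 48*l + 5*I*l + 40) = (-I*l^3 - 4*l^2 - 7*I*l - 10)/(l^3 + l^2*(6 - 8*I) + l*(5 - 48*I) - 40*I)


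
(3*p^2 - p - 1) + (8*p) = 3*p^2 + 7*p - 1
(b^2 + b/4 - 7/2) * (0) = 0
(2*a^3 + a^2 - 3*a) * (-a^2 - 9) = -2*a^5 - a^4 - 15*a^3 - 9*a^2 + 27*a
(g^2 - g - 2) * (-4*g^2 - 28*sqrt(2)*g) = -4*g^4 - 28*sqrt(2)*g^3 + 4*g^3 + 8*g^2 + 28*sqrt(2)*g^2 + 56*sqrt(2)*g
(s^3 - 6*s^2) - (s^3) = -6*s^2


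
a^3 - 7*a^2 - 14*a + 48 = (a - 8)*(a - 2)*(a + 3)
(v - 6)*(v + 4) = v^2 - 2*v - 24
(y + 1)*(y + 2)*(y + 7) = y^3 + 10*y^2 + 23*y + 14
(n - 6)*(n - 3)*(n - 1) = n^3 - 10*n^2 + 27*n - 18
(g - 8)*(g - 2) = g^2 - 10*g + 16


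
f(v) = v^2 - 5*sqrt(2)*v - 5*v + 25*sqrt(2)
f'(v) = 2*v - 5*sqrt(2) - 5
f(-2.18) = 66.42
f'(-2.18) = -16.43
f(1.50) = 19.50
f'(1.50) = -9.07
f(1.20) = 22.31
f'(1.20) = -9.67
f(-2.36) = 69.41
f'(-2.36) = -16.79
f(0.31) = 31.71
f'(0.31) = -11.45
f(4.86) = 0.31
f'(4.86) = -2.35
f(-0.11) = 36.70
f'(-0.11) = -12.29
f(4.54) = 1.16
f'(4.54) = -2.99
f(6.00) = -1.07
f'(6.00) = -0.07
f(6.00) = -1.07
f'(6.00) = -0.07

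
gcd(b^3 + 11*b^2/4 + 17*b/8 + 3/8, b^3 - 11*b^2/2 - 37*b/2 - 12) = b^2 + 5*b/2 + 3/2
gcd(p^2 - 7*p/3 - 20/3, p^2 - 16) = p - 4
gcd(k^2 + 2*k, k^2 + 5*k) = k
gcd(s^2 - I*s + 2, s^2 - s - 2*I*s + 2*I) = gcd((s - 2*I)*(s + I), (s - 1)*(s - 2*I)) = s - 2*I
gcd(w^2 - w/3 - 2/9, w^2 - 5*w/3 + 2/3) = w - 2/3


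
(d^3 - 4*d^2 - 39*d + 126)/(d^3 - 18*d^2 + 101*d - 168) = (d + 6)/(d - 8)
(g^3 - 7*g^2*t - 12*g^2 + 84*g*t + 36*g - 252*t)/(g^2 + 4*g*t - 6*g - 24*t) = (g^2 - 7*g*t - 6*g + 42*t)/(g + 4*t)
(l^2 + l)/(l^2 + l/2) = 2*(l + 1)/(2*l + 1)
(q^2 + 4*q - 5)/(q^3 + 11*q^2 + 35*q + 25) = (q - 1)/(q^2 + 6*q + 5)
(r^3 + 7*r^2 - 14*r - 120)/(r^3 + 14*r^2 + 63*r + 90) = (r - 4)/(r + 3)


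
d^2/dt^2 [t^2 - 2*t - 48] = 2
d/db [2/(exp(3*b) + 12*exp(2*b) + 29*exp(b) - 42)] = (-6*exp(2*b) - 48*exp(b) - 58)*exp(b)/(exp(3*b) + 12*exp(2*b) + 29*exp(b) - 42)^2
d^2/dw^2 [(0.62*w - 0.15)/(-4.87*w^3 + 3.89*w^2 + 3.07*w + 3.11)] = (-88.226868*w^5 + 113.163216*w^4 - 82.76924*w^3 - 112.520928*w^2 + 69.383388*w + 11.037248)/(115.501303*w^9 - 276.776223*w^8 + 2.64733200000003*w^7 + 68.8114599999999*w^6 + 351.831786*w^5 + 27.812718*w^4 - 110.46838*w^3 - 200.807724*w^2 - 89.080041*w - 30.080231)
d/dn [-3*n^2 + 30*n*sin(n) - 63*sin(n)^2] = 30*n*cos(n) - 6*n + 30*sin(n) - 63*sin(2*n)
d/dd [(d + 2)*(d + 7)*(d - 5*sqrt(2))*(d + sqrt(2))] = 4*d^3 - 12*sqrt(2)*d^2 + 27*d^2 - 72*sqrt(2)*d + 8*d - 90 - 56*sqrt(2)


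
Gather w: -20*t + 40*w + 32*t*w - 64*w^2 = -20*t - 64*w^2 + w*(32*t + 40)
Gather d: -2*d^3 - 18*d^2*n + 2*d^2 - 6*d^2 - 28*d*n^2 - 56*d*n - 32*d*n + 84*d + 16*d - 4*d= -2*d^3 + d^2*(-18*n - 4) + d*(-28*n^2 - 88*n + 96)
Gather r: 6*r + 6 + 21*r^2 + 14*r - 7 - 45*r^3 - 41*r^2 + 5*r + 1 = -45*r^3 - 20*r^2 + 25*r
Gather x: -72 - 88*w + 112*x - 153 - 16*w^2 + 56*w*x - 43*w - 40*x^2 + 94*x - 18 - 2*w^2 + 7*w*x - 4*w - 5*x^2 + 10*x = -18*w^2 - 135*w - 45*x^2 + x*(63*w + 216) - 243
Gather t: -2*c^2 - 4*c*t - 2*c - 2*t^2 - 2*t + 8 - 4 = -2*c^2 - 2*c - 2*t^2 + t*(-4*c - 2) + 4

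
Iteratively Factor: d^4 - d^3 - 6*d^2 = (d - 3)*(d^3 + 2*d^2) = d*(d - 3)*(d^2 + 2*d) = d*(d - 3)*(d + 2)*(d)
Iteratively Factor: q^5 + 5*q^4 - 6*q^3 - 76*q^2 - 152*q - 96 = (q + 3)*(q^4 + 2*q^3 - 12*q^2 - 40*q - 32) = (q + 2)*(q + 3)*(q^3 - 12*q - 16) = (q - 4)*(q + 2)*(q + 3)*(q^2 + 4*q + 4) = (q - 4)*(q + 2)^2*(q + 3)*(q + 2)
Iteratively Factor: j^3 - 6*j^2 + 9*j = (j - 3)*(j^2 - 3*j) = j*(j - 3)*(j - 3)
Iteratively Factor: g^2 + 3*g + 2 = (g + 1)*(g + 2)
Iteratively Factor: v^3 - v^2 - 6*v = (v - 3)*(v^2 + 2*v) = (v - 3)*(v + 2)*(v)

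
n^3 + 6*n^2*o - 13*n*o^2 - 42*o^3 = (n - 3*o)*(n + 2*o)*(n + 7*o)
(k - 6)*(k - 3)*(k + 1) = k^3 - 8*k^2 + 9*k + 18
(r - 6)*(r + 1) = r^2 - 5*r - 6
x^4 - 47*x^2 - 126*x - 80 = (x - 8)*(x + 1)*(x + 2)*(x + 5)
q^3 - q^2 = q^2*(q - 1)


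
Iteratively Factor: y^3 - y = (y + 1)*(y^2 - y) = y*(y + 1)*(y - 1)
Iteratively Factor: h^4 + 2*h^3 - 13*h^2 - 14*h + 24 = (h - 1)*(h^3 + 3*h^2 - 10*h - 24) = (h - 1)*(h + 2)*(h^2 + h - 12) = (h - 3)*(h - 1)*(h + 2)*(h + 4)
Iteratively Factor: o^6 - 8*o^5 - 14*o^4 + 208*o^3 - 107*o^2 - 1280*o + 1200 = (o - 5)*(o^5 - 3*o^4 - 29*o^3 + 63*o^2 + 208*o - 240) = (o - 5)*(o - 4)*(o^4 + o^3 - 25*o^2 - 37*o + 60) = (o - 5)*(o - 4)*(o - 1)*(o^3 + 2*o^2 - 23*o - 60) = (o - 5)^2*(o - 4)*(o - 1)*(o^2 + 7*o + 12) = (o - 5)^2*(o - 4)*(o - 1)*(o + 4)*(o + 3)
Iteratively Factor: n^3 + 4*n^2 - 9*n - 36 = (n + 4)*(n^2 - 9) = (n + 3)*(n + 4)*(n - 3)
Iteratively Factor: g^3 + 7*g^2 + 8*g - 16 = (g - 1)*(g^2 + 8*g + 16) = (g - 1)*(g + 4)*(g + 4)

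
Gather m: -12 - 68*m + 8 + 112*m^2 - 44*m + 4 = 112*m^2 - 112*m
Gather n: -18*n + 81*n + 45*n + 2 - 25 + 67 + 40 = 108*n + 84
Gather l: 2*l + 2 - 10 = 2*l - 8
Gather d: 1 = 1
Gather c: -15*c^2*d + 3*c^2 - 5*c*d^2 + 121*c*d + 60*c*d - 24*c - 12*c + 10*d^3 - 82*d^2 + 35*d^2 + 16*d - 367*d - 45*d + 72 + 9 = c^2*(3 - 15*d) + c*(-5*d^2 + 181*d - 36) + 10*d^3 - 47*d^2 - 396*d + 81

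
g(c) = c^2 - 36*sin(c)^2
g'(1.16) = -24.04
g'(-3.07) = -11.28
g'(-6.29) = -12.09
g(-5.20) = -1.06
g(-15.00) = 209.78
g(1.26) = -31.05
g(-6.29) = 39.56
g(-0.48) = -7.45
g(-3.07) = 9.24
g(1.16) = -28.91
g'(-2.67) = -34.48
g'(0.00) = 0.00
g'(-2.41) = -40.61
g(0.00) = 0.00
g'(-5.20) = -40.20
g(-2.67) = -0.30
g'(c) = 2*c - 72*sin(c)*cos(c)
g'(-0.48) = 28.53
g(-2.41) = -10.26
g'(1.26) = -18.44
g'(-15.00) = -65.57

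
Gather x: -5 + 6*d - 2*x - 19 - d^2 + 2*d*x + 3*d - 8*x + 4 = -d^2 + 9*d + x*(2*d - 10) - 20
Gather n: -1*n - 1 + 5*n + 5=4*n + 4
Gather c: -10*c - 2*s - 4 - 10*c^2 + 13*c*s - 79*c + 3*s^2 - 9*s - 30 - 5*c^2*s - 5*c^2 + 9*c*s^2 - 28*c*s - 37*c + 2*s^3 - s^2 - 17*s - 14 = c^2*(-5*s - 15) + c*(9*s^2 - 15*s - 126) + 2*s^3 + 2*s^2 - 28*s - 48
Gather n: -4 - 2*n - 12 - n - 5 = -3*n - 21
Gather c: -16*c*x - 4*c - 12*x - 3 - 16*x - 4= c*(-16*x - 4) - 28*x - 7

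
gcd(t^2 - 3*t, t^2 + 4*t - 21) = t - 3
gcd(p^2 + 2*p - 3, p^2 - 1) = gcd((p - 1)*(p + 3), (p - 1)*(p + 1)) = p - 1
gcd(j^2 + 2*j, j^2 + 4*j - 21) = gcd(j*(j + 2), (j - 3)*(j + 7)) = 1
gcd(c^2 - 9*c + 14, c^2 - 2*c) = c - 2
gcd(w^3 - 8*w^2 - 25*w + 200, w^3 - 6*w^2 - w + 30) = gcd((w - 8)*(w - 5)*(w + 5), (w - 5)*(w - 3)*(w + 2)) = w - 5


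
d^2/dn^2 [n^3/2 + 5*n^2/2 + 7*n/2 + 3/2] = 3*n + 5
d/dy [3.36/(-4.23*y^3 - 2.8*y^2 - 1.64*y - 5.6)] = (42.6384*y^2 + 18.816*y + 5.5104)/(4.23*y^3 + 2.8*y^2 + 1.64*y + 5.6)^2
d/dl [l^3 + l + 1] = 3*l^2 + 1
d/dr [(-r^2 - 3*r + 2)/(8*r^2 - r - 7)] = (25*r^2 - 18*r + 23)/(64*r^4 - 16*r^3 - 111*r^2 + 14*r + 49)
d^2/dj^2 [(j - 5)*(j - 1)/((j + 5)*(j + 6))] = 2*(-17*j^3 - 75*j^2 + 705*j + 3335)/(j^6 + 33*j^5 + 453*j^4 + 3311*j^3 + 13590*j^2 + 29700*j + 27000)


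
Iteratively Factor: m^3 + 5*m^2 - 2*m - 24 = (m + 4)*(m^2 + m - 6) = (m - 2)*(m + 4)*(m + 3)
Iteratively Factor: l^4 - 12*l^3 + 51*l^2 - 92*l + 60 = (l - 2)*(l^3 - 10*l^2 + 31*l - 30) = (l - 5)*(l - 2)*(l^2 - 5*l + 6) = (l - 5)*(l - 2)^2*(l - 3)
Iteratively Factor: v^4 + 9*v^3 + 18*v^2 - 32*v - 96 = (v + 4)*(v^3 + 5*v^2 - 2*v - 24) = (v + 4)^2*(v^2 + v - 6) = (v - 2)*(v + 4)^2*(v + 3)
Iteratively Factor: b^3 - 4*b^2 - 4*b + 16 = (b + 2)*(b^2 - 6*b + 8) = (b - 4)*(b + 2)*(b - 2)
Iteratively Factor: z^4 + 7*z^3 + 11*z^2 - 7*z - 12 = (z - 1)*(z^3 + 8*z^2 + 19*z + 12) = (z - 1)*(z + 3)*(z^2 + 5*z + 4) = (z - 1)*(z + 3)*(z + 4)*(z + 1)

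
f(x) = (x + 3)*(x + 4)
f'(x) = 2*x + 7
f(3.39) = 47.22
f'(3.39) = 13.78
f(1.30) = 22.79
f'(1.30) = 9.60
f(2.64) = 37.45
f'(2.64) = 12.28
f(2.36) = 34.09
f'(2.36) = 11.72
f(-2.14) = 1.60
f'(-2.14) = 2.72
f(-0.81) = 6.99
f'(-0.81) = 5.38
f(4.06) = 56.90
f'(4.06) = 15.12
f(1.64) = 26.17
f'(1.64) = 10.28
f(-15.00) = 132.00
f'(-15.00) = -23.00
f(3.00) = 42.00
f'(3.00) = 13.00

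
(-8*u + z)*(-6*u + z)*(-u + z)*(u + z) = -48*u^4 + 14*u^3*z + 47*u^2*z^2 - 14*u*z^3 + z^4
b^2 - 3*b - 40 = (b - 8)*(b + 5)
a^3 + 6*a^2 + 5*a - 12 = (a - 1)*(a + 3)*(a + 4)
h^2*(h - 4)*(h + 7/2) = h^4 - h^3/2 - 14*h^2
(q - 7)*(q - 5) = q^2 - 12*q + 35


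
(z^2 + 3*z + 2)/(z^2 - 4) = (z + 1)/(z - 2)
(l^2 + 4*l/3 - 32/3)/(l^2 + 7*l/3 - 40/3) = (l + 4)/(l + 5)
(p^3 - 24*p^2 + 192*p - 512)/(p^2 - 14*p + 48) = (p^2 - 16*p + 64)/(p - 6)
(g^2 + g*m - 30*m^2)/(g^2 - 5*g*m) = (g + 6*m)/g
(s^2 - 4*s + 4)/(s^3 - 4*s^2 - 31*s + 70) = (s - 2)/(s^2 - 2*s - 35)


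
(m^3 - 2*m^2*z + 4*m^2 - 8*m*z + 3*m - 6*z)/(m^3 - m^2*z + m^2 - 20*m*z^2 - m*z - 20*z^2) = (-m^2 + 2*m*z - 3*m + 6*z)/(-m^2 + m*z + 20*z^2)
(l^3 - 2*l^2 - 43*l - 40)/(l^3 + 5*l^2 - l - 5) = (l - 8)/(l - 1)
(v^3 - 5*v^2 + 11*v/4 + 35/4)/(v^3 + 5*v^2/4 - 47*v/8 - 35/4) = 2*(2*v^2 - 5*v - 7)/(4*v^2 + 15*v + 14)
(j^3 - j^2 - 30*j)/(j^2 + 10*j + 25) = j*(j - 6)/(j + 5)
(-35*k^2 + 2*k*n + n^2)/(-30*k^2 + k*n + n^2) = (7*k + n)/(6*k + n)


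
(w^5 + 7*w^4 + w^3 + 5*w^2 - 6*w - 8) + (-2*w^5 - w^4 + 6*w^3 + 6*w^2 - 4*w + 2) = -w^5 + 6*w^4 + 7*w^3 + 11*w^2 - 10*w - 6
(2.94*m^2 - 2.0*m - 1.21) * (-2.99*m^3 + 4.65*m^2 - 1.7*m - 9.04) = -8.7906*m^5 + 19.651*m^4 - 10.6801*m^3 - 28.8041*m^2 + 20.137*m + 10.9384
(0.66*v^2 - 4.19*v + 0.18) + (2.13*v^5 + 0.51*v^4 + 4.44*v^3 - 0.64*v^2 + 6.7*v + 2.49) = 2.13*v^5 + 0.51*v^4 + 4.44*v^3 + 0.02*v^2 + 2.51*v + 2.67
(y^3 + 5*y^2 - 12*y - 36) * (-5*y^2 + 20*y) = -5*y^5 - 5*y^4 + 160*y^3 - 60*y^2 - 720*y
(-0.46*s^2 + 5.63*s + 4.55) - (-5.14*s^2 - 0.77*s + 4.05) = 4.68*s^2 + 6.4*s + 0.5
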